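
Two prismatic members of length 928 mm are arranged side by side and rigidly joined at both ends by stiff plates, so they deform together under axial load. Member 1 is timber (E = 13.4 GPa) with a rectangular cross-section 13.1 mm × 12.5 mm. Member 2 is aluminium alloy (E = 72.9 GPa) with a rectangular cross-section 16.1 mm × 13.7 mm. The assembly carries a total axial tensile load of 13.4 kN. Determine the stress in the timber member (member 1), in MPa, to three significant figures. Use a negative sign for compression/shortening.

9.83 MPa

A_1 = 163.8 mm².
A_2 = 220.6 mm².
Equal strain + equilibrium ⇒ each member carries load in proportion to AE: A₁E₁ = 2194000 N, A₂E₂ = 16080000 N, ΣAE = 18270000 N.
σ₁ = P·E₁/ΣAE = 13400·13400/18270000 = 9.826 MPa.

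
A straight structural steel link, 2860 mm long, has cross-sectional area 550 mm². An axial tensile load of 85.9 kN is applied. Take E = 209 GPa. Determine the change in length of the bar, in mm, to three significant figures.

δ_mech = NL/(AE) = 85900·2860/(550·209000) = 2.137 mm.

2.14 mm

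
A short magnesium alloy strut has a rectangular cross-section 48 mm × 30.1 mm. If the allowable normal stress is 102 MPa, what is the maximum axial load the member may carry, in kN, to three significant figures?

147 kN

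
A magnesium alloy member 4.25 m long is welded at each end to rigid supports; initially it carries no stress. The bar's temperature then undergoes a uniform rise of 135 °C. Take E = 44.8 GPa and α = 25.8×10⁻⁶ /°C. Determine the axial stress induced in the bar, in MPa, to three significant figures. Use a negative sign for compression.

-156 MPa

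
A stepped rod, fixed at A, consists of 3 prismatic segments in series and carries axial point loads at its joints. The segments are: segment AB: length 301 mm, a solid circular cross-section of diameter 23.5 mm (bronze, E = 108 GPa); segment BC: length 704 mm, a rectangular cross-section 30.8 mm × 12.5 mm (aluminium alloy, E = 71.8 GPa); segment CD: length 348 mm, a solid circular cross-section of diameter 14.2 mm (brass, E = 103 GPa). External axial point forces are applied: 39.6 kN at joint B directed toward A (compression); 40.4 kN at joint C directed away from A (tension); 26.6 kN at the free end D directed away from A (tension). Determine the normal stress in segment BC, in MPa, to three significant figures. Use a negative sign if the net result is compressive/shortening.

174 MPa

Internal axial forces (sectioning from the free end, tension +): N_CD = 26.6 kN, N_BC = 67 kN, N_AB = 27.4 kN.
A_BC = 385 mm².
σ_BC = N_BC/A_BC = 67000/385 = 174 MPa.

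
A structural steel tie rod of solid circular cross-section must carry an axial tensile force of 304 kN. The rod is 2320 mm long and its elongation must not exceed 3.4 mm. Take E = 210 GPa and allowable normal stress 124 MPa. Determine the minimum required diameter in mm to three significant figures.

Required area A ≥ P/σ_allow = 304000/124 = 2452 mm².
For a solid circular section, d ≥ √(4A/π) = 55.87 mm.
Elongation limit: A ≥ PL/(Eδ_allow) = 304000·2320/(210000·3.4) = 987.8 mm² ⇒ d ≥ 35.46 mm.
The stress limit governs.

55.9 mm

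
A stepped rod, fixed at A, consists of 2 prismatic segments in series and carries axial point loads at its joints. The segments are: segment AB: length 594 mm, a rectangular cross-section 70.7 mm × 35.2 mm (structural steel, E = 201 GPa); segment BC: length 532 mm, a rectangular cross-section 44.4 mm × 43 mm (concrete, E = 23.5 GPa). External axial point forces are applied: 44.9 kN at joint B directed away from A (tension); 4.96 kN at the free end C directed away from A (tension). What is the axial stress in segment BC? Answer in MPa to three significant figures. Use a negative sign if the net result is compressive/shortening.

Internal axial forces (sectioning from the free end, tension +): N_BC = 4.96 kN, N_AB = 49.86 kN.
A_BC = 1909 mm².
σ_BC = N_BC/A_BC = 4960/1909 = 2.598 MPa.

2.60 MPa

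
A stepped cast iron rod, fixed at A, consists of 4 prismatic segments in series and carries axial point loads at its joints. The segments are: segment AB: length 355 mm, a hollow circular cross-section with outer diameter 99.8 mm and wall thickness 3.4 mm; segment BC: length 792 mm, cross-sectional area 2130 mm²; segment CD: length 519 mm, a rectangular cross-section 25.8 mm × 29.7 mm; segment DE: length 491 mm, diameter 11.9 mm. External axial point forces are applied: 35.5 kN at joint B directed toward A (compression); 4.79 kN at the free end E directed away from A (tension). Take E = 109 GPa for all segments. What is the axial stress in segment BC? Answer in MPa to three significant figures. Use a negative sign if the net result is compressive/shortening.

Internal axial forces (sectioning from the free end, tension +): N_DE = 4.79 kN, N_CD = 4.79 kN, N_BC = 4.79 kN, N_AB = -30.71 kN.
σ_BC = N_BC/A_BC = 4790/2130 = 2.249 MPa.

2.25 MPa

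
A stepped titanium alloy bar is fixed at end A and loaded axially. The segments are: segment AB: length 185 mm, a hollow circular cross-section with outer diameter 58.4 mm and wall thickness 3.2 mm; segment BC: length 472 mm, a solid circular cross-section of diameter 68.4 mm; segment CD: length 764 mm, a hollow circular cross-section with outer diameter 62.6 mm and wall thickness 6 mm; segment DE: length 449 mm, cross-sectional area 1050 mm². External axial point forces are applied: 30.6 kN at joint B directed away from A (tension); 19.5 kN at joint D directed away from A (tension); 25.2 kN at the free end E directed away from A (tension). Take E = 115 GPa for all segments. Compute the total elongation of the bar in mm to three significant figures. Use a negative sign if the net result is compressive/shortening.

0.640 mm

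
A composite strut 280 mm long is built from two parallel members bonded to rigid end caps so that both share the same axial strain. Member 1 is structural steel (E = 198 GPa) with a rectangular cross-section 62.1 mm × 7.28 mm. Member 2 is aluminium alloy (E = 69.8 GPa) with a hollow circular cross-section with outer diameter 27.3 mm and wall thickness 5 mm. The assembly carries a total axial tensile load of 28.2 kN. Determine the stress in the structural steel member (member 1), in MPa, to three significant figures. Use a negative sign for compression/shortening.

A_1 = 452.1 mm².
A_2 = 350.3 mm².
Equal strain + equilibrium ⇒ each member carries load in proportion to AE: A₁E₁ = 89510000 N, A₂E₂ = 24450000 N, ΣAE = 114000000 N.
σ₁ = P·E₁/ΣAE = 28200·198000/114000000 = 48.99 MPa.

49.0 MPa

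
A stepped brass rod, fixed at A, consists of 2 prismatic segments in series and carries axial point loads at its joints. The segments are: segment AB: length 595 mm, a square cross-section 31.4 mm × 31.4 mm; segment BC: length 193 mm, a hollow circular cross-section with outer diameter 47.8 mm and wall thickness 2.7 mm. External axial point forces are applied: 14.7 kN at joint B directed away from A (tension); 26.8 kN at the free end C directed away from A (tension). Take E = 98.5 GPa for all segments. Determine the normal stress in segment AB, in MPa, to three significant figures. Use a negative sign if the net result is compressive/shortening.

42.1 MPa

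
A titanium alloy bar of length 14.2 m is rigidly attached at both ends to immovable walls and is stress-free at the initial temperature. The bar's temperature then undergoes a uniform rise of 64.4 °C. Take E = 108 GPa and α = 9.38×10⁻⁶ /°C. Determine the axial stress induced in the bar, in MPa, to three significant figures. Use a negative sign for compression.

Free thermal expansion αLΔT = 9.38e-6 · 14200 · 64.4 = 8.578 mm.
The walls impose strain ε = −(8.578)/14200 = -6.0407e-04; σ = Eε = 108000 · -6.0407e-04 = -65.24 MPa.

-65.2 MPa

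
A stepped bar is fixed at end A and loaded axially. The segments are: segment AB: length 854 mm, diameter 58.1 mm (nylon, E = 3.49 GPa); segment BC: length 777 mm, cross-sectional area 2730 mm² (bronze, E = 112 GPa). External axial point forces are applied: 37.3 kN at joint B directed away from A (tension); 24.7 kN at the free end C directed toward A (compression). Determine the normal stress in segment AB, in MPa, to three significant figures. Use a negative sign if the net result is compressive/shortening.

Internal axial forces (sectioning from the free end, tension +): N_BC = -24.7 kN, N_AB = 12.6 kN.
A_AB = 2651 mm².
σ_AB = N_AB/A_AB = 12600/2651 = 4.753 MPa.

4.75 MPa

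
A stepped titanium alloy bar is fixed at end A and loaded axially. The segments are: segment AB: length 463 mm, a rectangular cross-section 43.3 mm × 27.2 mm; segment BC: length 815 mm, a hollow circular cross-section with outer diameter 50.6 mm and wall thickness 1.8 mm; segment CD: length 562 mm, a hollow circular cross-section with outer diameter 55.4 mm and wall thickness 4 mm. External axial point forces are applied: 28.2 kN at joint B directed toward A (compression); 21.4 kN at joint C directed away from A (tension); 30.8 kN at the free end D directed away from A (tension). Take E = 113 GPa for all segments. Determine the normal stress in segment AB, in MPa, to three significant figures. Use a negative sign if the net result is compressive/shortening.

20.4 MPa

Internal axial forces (sectioning from the free end, tension +): N_CD = 30.8 kN, N_BC = 52.2 kN, N_AB = 24 kN.
A_AB = 1178 mm².
σ_AB = N_AB/A_AB = 24000/1178 = 20.38 MPa.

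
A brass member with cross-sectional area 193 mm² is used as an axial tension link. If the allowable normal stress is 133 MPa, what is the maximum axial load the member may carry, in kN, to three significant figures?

25.7 kN

P_max = σ_allow · A = 133 · 193 = 25670 N = 25.67 kN.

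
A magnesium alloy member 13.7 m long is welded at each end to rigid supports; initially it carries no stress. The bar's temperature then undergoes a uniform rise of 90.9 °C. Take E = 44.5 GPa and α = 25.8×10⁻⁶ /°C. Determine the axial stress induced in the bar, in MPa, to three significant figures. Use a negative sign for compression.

-104 MPa

Free thermal expansion αLΔT = 25.8e-6 · 13700 · 90.9 = 32.13 mm.
The walls impose strain ε = −(32.13)/13700 = -2.3452e-03; σ = Eε = 44500 · -2.3452e-03 = -104.4 MPa.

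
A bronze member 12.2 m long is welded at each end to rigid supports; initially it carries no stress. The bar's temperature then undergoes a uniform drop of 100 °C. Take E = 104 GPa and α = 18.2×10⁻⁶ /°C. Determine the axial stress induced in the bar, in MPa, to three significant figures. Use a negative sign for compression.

Free thermal expansion αLΔT = 18.2e-6 · 12200 · -100 = -22.2 mm.
The walls impose strain ε = −(-22.2)/12200 = 1.8200e-03; σ = Eε = 104000 · 1.8200e-03 = 189.3 MPa.

189 MPa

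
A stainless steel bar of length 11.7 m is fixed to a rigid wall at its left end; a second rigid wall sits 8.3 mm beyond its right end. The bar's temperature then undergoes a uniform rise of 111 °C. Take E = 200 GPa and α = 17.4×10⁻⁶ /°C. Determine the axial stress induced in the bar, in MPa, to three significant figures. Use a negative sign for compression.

-244 MPa

Free thermal expansion αLΔT = 17.4e-6 · 11700 · 111 = 22.6 mm.
The walls engage after the gap closes; constrained expansion = 22.6 − 8.3 = 14.3 mm.
The walls impose strain ε = −(14.3)/11700 = -1.2220e-03; σ = Eε = 200000 · -1.2220e-03 = -244.4 MPa.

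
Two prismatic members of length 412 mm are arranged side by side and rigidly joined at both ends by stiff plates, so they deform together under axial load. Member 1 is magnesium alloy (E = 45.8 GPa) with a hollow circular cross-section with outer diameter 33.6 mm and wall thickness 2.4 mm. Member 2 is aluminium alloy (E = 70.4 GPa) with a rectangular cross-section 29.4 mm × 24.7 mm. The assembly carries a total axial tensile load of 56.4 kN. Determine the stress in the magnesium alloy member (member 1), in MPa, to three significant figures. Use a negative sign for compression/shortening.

41.7 MPa

A_1 = 235.2 mm².
A_2 = 726.2 mm².
Equal strain + equilibrium ⇒ each member carries load in proportion to AE: A₁E₁ = 10770000 N, A₂E₂ = 51120000 N, ΣAE = 61900000 N.
σ₁ = P·E₁/ΣAE = 56400·45800/61900000 = 41.73 MPa.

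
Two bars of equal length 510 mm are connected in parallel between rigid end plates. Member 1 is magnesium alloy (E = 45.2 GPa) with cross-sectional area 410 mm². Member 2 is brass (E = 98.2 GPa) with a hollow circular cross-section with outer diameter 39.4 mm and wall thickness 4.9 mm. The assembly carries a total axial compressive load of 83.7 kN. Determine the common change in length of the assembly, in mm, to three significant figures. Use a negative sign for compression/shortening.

-0.604 mm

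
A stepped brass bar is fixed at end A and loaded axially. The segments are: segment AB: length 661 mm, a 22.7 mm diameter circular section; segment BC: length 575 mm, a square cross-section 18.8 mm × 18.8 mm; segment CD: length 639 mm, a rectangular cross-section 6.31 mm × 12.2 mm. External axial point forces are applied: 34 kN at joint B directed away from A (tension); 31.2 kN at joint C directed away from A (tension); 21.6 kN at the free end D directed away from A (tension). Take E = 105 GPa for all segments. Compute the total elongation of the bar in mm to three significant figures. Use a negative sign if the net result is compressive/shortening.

3.88 mm

Internal axial forces (sectioning from the free end, tension +): N_CD = 21.6 kN, N_BC = 52.8 kN, N_AB = 86.8 kN.
A_AB = 404.7 mm².
A_BC = 353.4 mm².
A_CD = 76.98 mm².
δ_AB = 86800·661/(404.7·105000) = 1.35 mm
δ_BC = 52800·575/(353.4·105000) = 0.8181 mm
δ_CD = 21600·639/(76.98·105000) = 1.708 mm
δ = Σδ_i = 3.876 mm.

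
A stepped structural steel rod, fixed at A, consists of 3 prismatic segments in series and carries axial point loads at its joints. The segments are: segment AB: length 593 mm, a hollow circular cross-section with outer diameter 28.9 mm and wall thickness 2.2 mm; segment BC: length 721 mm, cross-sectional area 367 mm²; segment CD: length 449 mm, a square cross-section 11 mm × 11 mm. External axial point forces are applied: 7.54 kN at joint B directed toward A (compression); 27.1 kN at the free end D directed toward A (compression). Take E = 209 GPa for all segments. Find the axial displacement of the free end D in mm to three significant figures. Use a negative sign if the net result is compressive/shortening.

-1.27 mm

Internal axial forces (sectioning from the free end, tension +): N_CD = -27.1 kN, N_BC = -27.1 kN, N_AB = -34.64 kN.
A_AB = 184.5 mm².
A_CD = 121 mm².
δ_AB = -34640·593/(184.5·209000) = -0.5326 mm
δ_BC = -27100·721/(367·209000) = -0.2547 mm
δ_CD = -27100·449/(121·209000) = -0.4812 mm
δ = Σδ_i = -1.268 mm.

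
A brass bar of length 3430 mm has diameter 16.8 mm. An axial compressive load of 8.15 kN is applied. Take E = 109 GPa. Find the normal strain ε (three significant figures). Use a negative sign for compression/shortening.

A = 221.7 mm².
σ = N/A = -36.77 MPa; ε = σ/E = -36.77/109000 = -3.373e-04.

-3.37e-04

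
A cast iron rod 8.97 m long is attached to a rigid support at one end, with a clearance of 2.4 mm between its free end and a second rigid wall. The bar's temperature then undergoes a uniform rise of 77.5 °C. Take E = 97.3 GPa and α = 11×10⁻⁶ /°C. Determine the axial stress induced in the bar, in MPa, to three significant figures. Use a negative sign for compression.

-56.9 MPa

Free thermal expansion αLΔT = 11e-6 · 8970 · 77.5 = 7.647 mm.
The walls engage after the gap closes; constrained expansion = 7.647 − 2.4 = 5.247 mm.
The walls impose strain ε = −(5.247)/8970 = -5.8494e-04; σ = Eε = 97300 · -5.8494e-04 = -56.91 MPa.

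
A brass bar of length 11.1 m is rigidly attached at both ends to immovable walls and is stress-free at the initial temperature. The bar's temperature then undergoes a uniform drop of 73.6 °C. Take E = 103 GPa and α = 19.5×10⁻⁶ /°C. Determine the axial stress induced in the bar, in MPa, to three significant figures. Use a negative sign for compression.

Free thermal expansion αLΔT = 19.5e-6 · 11100 · -73.6 = -15.93 mm.
The walls impose strain ε = −(-15.93)/11100 = 1.4352e-03; σ = Eε = 103000 · 1.4352e-03 = 147.8 MPa.

148 MPa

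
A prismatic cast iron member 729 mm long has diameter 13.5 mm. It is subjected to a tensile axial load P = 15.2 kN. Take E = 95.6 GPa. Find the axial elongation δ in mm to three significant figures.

A = 143.1 mm².
δ_mech = NL/(AE) = 15200·729/(143.1·95600) = 0.8098 mm.

0.810 mm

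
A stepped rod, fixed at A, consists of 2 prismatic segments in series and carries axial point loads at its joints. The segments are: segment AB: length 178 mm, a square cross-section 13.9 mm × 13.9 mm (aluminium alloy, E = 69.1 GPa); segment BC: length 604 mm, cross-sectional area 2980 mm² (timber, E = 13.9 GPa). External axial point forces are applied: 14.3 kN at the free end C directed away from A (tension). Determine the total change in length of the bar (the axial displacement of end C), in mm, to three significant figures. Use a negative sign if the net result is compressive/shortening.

0.399 mm

Internal axial forces (sectioning from the free end, tension +): N_BC = 14.3 kN, N_AB = 14.3 kN.
A_AB = 193.2 mm².
δ_AB = 14300·178/(193.2·69100) = 0.1907 mm
δ_BC = 14300·604/(2980·13900) = 0.2085 mm
δ = Σδ_i = 0.3992 mm.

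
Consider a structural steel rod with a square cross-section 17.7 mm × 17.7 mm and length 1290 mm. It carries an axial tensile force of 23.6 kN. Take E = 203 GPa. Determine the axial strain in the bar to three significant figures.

A = 313.3 mm².
σ = N/A = 75.33 MPa; ε = σ/E = 75.33/203000 = 3.711e-04.

3.71e-04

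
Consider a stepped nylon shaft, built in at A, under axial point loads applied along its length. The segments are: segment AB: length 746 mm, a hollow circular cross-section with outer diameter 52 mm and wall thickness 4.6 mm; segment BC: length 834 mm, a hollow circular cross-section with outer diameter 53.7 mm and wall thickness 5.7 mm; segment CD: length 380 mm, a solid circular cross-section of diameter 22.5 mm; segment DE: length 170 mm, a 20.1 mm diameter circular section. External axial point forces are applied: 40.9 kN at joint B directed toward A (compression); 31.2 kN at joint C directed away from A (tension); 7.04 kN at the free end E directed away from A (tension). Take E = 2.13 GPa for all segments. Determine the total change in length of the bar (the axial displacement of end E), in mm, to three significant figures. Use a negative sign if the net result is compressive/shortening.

21.0 mm

Internal axial forces (sectioning from the free end, tension +): N_DE = 7.04 kN, N_CD = 7.04 kN, N_BC = 38.24 kN, N_AB = -2.66 kN.
A_AB = 685 mm².
A_BC = 859.5 mm².
A_CD = 397.6 mm².
A_DE = 317.3 mm².
δ_AB = -2660·746/(685·2130) = -1.36 mm
δ_BC = 38240·834/(859.5·2130) = 17.42 mm
δ_CD = 7040·380/(397.6·2130) = 3.159 mm
δ_DE = 7040·170/(317.3·2130) = 1.771 mm
δ = Σδ_i = 20.99 mm.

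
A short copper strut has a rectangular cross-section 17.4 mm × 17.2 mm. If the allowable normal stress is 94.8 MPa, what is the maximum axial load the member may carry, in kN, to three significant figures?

A = 299.3 mm².
P_max = σ_allow · A = 94.8 · 299.3 = 28370 N = 28.37 kN.

28.4 kN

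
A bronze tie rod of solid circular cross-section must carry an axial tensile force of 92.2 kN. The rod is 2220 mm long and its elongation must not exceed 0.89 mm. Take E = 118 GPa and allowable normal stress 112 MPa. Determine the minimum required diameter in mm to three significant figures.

49.8 mm

Required area A ≥ P/σ_allow = 92200/112 = 823.2 mm².
For a solid circular section, d ≥ √(4A/π) = 32.38 mm.
Elongation limit: A ≥ PL/(Eδ_allow) = 92200·2220/(118000·0.89) = 1949 mm² ⇒ d ≥ 49.82 mm.
The elongation limit governs.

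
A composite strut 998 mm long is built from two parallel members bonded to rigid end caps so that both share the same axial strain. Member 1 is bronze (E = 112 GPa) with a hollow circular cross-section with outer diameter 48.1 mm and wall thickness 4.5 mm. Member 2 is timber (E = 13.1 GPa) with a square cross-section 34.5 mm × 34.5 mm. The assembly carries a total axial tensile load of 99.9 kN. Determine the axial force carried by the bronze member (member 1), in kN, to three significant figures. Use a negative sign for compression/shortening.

A_1 = 616.4 mm².
A_2 = 1190 mm².
Equal strain + equilibrium ⇒ each member carries load in proportion to AE: A₁E₁ = 69030000 N, A₂E₂ = 15590000 N, ΣAE = 84630000 N.
F₁ = P·A₁E₁/ΣAE = 99900·69030000/84630000 = 81490 N.

81.5 kN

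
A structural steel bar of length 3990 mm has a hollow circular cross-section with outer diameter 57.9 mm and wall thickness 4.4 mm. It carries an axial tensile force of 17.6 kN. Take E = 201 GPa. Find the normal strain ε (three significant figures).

A = 739.5 mm².
σ = N/A = 23.8 MPa; ε = σ/E = 23.8/201000 = 1.184e-04.

1.18e-04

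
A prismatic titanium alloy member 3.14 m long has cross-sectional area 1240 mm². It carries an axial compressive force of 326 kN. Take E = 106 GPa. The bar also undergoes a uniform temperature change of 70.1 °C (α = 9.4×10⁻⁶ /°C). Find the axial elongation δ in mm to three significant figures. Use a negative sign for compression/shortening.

-5.72 mm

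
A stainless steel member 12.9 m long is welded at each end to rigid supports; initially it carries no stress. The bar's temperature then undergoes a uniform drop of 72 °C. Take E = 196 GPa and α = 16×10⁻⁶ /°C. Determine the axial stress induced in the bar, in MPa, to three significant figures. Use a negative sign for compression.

226 MPa

Free thermal expansion αLΔT = 16e-6 · 12900 · -72 = -14.86 mm.
The walls impose strain ε = −(-14.86)/12900 = 1.1520e-03; σ = Eε = 196000 · 1.1520e-03 = 225.8 MPa.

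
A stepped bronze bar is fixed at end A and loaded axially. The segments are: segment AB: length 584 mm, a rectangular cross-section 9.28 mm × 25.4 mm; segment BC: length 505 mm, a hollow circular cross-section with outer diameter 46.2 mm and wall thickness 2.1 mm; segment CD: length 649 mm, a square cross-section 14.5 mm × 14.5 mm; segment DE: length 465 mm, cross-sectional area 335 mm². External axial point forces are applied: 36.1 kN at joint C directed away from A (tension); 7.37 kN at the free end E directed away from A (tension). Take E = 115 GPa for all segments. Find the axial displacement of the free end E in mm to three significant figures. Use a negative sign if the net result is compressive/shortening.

Internal axial forces (sectioning from the free end, tension +): N_DE = 7.37 kN, N_CD = 7.37 kN, N_BC = 43.47 kN, N_AB = 43.47 kN.
A_AB = 235.7 mm².
A_BC = 290.9 mm².
A_CD = 210.2 mm².
δ_AB = 43470·584/(235.7·115000) = 0.9365 mm
δ_BC = 43470·505/(290.9·115000) = 0.6561 mm
δ_CD = 7370·649/(210.2·115000) = 0.1978 mm
δ_DE = 7370·465/(335·115000) = 0.08896 mm
δ = Σδ_i = 1.879 mm.

1.88 mm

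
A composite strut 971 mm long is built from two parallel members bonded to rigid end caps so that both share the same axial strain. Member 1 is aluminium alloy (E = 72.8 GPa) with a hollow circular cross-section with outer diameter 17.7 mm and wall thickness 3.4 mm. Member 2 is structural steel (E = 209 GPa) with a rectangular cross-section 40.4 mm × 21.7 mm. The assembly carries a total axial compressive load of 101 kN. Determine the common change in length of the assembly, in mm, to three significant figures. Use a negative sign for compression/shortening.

A_1 = 152.7 mm².
A_2 = 876.7 mm².
Equal strain + equilibrium ⇒ each member carries load in proportion to AE: A₁E₁ = 11120000 N, A₂E₂ = 183200000 N, ΣAE = 194300000 N.
δ = PL/ΣAE = -101000·971/194300000 = -0.5046 mm.

-0.505 mm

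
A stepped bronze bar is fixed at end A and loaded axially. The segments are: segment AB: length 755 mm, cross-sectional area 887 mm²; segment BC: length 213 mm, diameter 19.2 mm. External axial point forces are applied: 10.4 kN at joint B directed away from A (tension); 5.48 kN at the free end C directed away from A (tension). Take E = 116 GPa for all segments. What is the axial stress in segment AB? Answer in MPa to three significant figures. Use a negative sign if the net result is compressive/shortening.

Internal axial forces (sectioning from the free end, tension +): N_BC = 5.48 kN, N_AB = 15.88 kN.
σ_AB = N_AB/A_AB = 15880/887 = 17.9 MPa.

17.9 MPa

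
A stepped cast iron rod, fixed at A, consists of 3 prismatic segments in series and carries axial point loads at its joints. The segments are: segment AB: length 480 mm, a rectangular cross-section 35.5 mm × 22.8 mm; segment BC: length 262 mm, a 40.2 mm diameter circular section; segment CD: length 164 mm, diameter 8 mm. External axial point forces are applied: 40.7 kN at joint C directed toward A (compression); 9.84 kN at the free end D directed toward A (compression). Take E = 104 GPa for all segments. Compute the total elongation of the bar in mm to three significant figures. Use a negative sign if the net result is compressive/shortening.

Internal axial forces (sectioning from the free end, tension +): N_CD = -9.84 kN, N_BC = -50.54 kN, N_AB = -50.54 kN.
A_AB = 809.4 mm².
A_BC = 1269 mm².
A_CD = 50.27 mm².
δ_AB = -50540·480/(809.4·104000) = -0.2882 mm
δ_BC = -50540·262/(1269·104000) = -0.1003 mm
δ_CD = -9840·164/(50.27·104000) = -0.3087 mm
δ = Σδ_i = -0.6972 mm.

-0.697 mm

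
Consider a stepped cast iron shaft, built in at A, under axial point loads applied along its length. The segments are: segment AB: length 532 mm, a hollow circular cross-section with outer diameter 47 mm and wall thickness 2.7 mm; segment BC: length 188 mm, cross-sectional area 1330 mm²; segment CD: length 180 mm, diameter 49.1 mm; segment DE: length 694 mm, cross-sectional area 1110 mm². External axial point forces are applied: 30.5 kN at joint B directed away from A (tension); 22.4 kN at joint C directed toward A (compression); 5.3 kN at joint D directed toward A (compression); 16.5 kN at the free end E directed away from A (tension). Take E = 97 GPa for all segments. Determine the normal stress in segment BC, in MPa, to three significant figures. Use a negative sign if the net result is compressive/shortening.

Internal axial forces (sectioning from the free end, tension +): N_DE = 16.5 kN, N_CD = 11.2 kN, N_BC = -11.2 kN, N_AB = 19.3 kN.
σ_BC = N_BC/A_BC = -11200/1330 = -8.421 MPa.

-8.42 MPa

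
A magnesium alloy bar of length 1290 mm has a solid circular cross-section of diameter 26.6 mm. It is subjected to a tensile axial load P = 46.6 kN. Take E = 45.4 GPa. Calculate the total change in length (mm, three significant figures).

2.38 mm

A = 555.7 mm².
δ_mech = NL/(AE) = 46600·1290/(555.7·45400) = 2.383 mm.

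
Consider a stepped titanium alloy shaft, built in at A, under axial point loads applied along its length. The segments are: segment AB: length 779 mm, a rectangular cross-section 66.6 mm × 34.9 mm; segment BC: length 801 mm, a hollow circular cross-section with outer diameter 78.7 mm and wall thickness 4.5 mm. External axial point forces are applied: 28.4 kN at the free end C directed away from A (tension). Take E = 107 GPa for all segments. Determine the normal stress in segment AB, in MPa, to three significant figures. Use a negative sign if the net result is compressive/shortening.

12.2 MPa

Internal axial forces (sectioning from the free end, tension +): N_BC = 28.4 kN, N_AB = 28.4 kN.
A_AB = 2324 mm².
σ_AB = N_AB/A_AB = 28400/2324 = 12.22 MPa.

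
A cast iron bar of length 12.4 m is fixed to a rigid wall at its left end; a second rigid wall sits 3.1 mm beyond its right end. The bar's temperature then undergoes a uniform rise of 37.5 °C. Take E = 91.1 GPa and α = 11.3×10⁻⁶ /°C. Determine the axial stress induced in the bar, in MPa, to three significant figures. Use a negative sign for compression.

-15.8 MPa

Free thermal expansion αLΔT = 11.3e-6 · 12400 · 37.5 = 5.255 mm.
The walls engage after the gap closes; constrained expansion = 5.255 − 3.1 = 2.155 mm.
The walls impose strain ε = −(2.155)/12400 = -1.7375e-04; σ = Eε = 91100 · -1.7375e-04 = -15.83 MPa.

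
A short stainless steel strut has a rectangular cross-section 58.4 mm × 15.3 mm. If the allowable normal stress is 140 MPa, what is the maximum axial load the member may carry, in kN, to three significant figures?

A = 893.5 mm².
P_max = σ_allow · A = 140 · 893.5 = 125100 N = 125.1 kN.

125 kN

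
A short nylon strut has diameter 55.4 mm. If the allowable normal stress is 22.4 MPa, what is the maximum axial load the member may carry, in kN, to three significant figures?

A = 2411 mm².
P_max = σ_allow · A = 22.4 · 2411 = 54000 N = 54 kN.

54.0 kN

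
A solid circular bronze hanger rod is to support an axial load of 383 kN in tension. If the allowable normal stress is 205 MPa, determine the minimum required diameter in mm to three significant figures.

48.8 mm

Required area A ≥ P/σ_allow = 383000/205 = 1868 mm².
For a solid circular section, d ≥ √(4A/π) = 48.77 mm.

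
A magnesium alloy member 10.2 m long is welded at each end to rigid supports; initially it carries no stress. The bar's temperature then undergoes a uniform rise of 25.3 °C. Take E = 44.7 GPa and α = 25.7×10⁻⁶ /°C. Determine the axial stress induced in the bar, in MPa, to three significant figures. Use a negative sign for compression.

Free thermal expansion αLΔT = 25.7e-6 · 10200 · 25.3 = 6.632 mm.
The walls impose strain ε = −(6.632)/10200 = -6.5021e-04; σ = Eε = 44700 · -6.5021e-04 = -29.06 MPa.

-29.1 MPa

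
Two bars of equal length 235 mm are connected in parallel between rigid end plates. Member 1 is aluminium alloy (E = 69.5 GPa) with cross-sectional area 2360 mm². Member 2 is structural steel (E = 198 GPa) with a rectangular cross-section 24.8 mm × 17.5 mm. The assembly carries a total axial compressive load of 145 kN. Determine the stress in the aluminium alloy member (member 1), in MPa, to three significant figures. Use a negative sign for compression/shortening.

A_2 = 434 mm².
Equal strain + equilibrium ⇒ each member carries load in proportion to AE: A₁E₁ = 164000000 N, A₂E₂ = 85930000 N, ΣAE = 250000000 N.
σ₁ = P·E₁/ΣAE = -145000·69500/250000000 = -40.32 MPa.

-40.3 MPa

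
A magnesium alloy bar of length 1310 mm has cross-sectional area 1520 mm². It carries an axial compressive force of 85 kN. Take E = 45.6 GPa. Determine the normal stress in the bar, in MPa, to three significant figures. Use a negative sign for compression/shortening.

-55.9 MPa

σ = N/A = -85000/1520 = -55.92 MPa.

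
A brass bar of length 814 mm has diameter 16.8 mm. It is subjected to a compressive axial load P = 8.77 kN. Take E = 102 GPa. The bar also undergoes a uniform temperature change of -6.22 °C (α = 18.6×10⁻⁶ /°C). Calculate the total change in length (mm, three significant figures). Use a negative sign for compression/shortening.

-0.410 mm

A = 221.7 mm².
δ_mech = NL/(AE) = -8770·814/(221.7·102000) = -0.3157 mm.
δ_thermal = αLΔT = 18.6e-6·814·-6.22 = -0.09417 mm.
δ = δ_mech + δ_thermal = -0.4099 mm.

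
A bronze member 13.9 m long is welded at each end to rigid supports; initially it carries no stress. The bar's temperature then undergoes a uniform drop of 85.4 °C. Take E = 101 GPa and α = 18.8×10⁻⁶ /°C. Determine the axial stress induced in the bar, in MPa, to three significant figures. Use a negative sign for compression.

Free thermal expansion αLΔT = 18.8e-6 · 13900 · -85.4 = -22.32 mm.
The walls impose strain ε = −(-22.32)/13900 = 1.6055e-03; σ = Eε = 101000 · 1.6055e-03 = 162.2 MPa.

162 MPa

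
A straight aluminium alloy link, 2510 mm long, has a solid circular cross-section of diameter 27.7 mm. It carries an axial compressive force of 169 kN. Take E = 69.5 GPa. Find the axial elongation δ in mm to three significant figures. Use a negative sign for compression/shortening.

-10.1 mm

A = 602.6 mm².
δ_mech = NL/(AE) = -169000·2510/(602.6·69500) = -10.13 mm.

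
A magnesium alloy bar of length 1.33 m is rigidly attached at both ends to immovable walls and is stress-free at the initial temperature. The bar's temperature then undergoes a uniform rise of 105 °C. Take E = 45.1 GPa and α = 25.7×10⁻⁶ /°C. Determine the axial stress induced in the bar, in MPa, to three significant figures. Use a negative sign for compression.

Free thermal expansion αLΔT = 25.7e-6 · 1330 · 105 = 3.589 mm.
The walls impose strain ε = −(3.589)/1330 = -2.6985e-03; σ = Eε = 45100 · -2.6985e-03 = -121.7 MPa.

-122 MPa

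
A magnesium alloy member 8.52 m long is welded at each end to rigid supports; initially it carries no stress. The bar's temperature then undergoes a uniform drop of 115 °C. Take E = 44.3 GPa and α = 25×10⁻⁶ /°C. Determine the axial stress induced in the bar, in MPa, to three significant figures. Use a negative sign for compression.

127 MPa

Free thermal expansion αLΔT = 25e-6 · 8520 · -115 = -24.5 mm.
The walls impose strain ε = −(-24.5)/8520 = 2.8750e-03; σ = Eε = 44300 · 2.8750e-03 = 127.4 MPa.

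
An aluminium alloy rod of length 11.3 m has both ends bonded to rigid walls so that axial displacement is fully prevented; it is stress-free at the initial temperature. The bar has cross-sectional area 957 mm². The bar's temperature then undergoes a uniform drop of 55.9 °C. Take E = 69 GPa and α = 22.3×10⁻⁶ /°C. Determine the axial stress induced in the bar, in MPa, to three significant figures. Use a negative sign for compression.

86.0 MPa

Free thermal expansion αLΔT = 22.3e-6 · 11300 · -55.9 = -14.09 mm.
The walls impose strain ε = −(-14.09)/11300 = 1.2466e-03; σ = Eε = 69000 · 1.2466e-03 = 86.01 MPa.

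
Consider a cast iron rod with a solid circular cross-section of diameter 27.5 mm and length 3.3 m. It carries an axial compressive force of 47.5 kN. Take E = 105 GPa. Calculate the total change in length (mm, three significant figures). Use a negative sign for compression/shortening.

A = 594 mm².
δ_mech = NL/(AE) = -47500·3300/(594·105000) = -2.513 mm.

-2.51 mm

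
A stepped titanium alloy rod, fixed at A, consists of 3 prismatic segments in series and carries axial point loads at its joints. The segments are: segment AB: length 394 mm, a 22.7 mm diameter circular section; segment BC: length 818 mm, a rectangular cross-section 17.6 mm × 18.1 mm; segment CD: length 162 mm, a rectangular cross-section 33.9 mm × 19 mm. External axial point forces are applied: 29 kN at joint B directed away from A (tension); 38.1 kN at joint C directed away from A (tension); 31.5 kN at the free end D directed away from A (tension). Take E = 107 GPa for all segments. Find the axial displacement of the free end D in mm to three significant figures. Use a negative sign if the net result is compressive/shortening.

2.64 mm

Internal axial forces (sectioning from the free end, tension +): N_CD = 31.5 kN, N_BC = 69.6 kN, N_AB = 98.6 kN.
A_AB = 404.7 mm².
A_BC = 318.6 mm².
A_CD = 644.1 mm².
δ_AB = 98600·394/(404.7·107000) = 0.8971 mm
δ_BC = 69600·818/(318.6·107000) = 1.67 mm
δ_CD = 31500·162/(644.1·107000) = 0.07404 mm
δ = Σδ_i = 2.641 mm.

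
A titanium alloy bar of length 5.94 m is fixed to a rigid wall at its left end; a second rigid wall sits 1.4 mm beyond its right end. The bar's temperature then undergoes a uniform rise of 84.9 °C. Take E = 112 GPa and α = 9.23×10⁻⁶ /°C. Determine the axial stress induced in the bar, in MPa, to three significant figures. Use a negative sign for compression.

-61.4 MPa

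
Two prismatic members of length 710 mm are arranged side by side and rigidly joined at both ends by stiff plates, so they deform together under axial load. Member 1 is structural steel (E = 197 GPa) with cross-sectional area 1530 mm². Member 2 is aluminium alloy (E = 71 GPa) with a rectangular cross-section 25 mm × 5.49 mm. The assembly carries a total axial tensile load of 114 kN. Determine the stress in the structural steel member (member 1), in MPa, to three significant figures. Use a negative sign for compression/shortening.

A_2 = 137.2 mm².
Equal strain + equilibrium ⇒ each member carries load in proportion to AE: A₁E₁ = 301400000 N, A₂E₂ = 9745000 N, ΣAE = 311200000 N.
σ₁ = P·E₁/ΣAE = 114000·197000/311200000 = 72.18 MPa.

72.2 MPa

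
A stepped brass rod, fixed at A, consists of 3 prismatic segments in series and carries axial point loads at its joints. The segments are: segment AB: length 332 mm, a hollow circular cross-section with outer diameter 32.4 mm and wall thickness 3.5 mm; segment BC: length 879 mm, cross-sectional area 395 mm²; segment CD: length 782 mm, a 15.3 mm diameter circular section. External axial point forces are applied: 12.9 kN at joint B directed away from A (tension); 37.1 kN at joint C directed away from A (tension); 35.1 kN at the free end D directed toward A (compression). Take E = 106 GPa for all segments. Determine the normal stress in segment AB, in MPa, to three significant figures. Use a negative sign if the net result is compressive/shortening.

Internal axial forces (sectioning from the free end, tension +): N_CD = -35.1 kN, N_BC = 2 kN, N_AB = 14.9 kN.
A_AB = 317.8 mm².
σ_AB = N_AB/A_AB = 14900/317.8 = 46.89 MPa.

46.9 MPa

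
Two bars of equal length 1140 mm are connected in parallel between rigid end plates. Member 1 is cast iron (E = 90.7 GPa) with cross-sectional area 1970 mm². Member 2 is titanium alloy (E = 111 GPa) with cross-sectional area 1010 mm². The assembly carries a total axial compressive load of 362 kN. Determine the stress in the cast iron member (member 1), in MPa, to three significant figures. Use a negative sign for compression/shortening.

-113 MPa

Equal strain + equilibrium ⇒ each member carries load in proportion to AE: A₁E₁ = 178700000 N, A₂E₂ = 112100000 N, ΣAE = 290800000 N.
σ₁ = P·E₁/ΣAE = -362000·90700/290800000 = -112.9 MPa.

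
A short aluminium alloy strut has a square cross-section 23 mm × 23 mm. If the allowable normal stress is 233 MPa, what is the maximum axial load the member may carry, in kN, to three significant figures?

123 kN

A = 529 mm².
P_max = σ_allow · A = 233 · 529 = 123300 N = 123.3 kN.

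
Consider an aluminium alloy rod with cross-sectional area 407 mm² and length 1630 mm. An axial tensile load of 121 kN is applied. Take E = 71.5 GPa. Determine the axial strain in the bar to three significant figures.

σ = N/A = 297.3 MPa; ε = σ/E = 297.3/71500 = 4.158e-03.

0.00416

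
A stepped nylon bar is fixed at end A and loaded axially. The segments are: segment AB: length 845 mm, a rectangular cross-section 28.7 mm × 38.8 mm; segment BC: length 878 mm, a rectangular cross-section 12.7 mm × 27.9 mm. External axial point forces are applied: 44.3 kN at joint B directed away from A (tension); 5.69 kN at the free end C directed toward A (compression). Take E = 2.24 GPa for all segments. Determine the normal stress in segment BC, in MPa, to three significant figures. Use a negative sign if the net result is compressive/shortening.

-16.1 MPa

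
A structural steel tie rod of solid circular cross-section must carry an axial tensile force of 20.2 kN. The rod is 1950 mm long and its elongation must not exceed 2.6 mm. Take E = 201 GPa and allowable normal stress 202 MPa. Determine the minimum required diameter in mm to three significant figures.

Required area A ≥ P/σ_allow = 20200/202 = 100 mm².
For a solid circular section, d ≥ √(4A/π) = 11.28 mm.
Elongation limit: A ≥ PL/(Eδ_allow) = 20200·1950/(201000·2.6) = 75.37 mm² ⇒ d ≥ 9.796 mm.
The stress limit governs.

11.3 mm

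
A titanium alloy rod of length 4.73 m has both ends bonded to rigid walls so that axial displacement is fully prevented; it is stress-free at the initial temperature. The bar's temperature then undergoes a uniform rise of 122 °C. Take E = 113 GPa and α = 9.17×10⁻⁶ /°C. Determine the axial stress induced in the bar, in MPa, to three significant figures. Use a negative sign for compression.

-126 MPa

Free thermal expansion αLΔT = 9.17e-6 · 4730 · 122 = 5.292 mm.
The walls impose strain ε = −(5.292)/4730 = -1.1187e-03; σ = Eε = 113000 · -1.1187e-03 = -126.4 MPa.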